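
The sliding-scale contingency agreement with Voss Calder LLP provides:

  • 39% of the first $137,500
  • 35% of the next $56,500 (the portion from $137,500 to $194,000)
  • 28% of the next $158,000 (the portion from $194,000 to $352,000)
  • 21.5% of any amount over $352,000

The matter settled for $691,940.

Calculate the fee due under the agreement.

$190,727.10

First $137,500 at 39% = $53,625.00
Next $56,500 at 35% = $19,775.00
Next $158,000 at 28% = $44,240.00
Remaining $339,940 at 21.5% = $73,087.10
Fee: $53,625.00 + $19,775.00 + $44,240.00 + $73,087.10 = $190,727.10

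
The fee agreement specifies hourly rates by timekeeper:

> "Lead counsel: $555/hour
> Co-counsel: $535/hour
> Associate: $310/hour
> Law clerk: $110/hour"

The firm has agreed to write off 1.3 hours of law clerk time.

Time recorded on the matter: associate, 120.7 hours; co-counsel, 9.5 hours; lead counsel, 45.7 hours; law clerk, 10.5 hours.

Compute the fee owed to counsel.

Lead counsel: 45.7 × $555 = $25,363.50
Co-counsel: 9.5 × $535 = $5,082.50
Associate: 120.7 × $310 = $37,417.00
Law clerk: 10.5 × $110 = $1,155.00
Subtotal: $69,018.00
Write-off: 1.3 × $110 = $143.00
Total: $69,018.00 − $143.00 = $68,875.00

$68,875.00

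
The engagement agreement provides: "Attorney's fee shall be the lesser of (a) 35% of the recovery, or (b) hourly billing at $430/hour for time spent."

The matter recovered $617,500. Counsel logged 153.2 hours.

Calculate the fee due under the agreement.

$65,876.00

(a) 35% of $617,500 = $216,125.00
(b) 153.2 × $430 = $65,876.00
The lesser is (b): $65,876.00.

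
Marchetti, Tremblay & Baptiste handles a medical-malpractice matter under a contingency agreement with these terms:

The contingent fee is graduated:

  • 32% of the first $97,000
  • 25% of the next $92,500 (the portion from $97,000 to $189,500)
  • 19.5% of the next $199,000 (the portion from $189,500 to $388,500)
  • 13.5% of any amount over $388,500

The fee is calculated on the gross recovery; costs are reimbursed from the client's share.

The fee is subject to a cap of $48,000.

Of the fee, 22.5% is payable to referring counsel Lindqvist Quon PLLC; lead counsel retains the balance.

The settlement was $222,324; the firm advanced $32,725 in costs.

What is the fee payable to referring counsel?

$10,800.00

Fee base is the gross recovery, $222,324; costs are reimbursed separately.
First $97,000 at 32% = $31,040.00
Next $92,500 at 25% = $23,125.00
Remaining $32,824 at 19.5% = $6,400.68
Fee: $31,040.00 + $23,125.00 + $6,400.68 = $60,565.68
$60,565.68 exceeds the $48,000 cap, so the fee is capped at $48,000.00.
Referral share: 22.5% of $48,000.00 = $10,800.00; lead counsel retains $48,000.00 − $10,800.00 = $37,200.00.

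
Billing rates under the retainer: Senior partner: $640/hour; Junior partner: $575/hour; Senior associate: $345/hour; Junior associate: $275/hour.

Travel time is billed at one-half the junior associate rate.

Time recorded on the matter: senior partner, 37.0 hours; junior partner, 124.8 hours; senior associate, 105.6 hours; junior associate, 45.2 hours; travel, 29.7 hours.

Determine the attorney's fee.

$148,385.75

Senior partner: 37.0 × $640 = $23,680.00
Junior partner: 124.8 × $575 = $71,760.00
Senior associate: 105.6 × $345 = $36,432.00
Junior associate: 45.2 × $275 = $12,430.00
Subtotal: $23,680.00 + $71,760.00 + $36,432.00 + $12,430.00 = $144,302.00
Travel: 29.7 × ($275 ÷ 2) = 29.7 × $137.50 = $4,083.75
Total: $144,302.00 + $4,083.75 = $148,385.75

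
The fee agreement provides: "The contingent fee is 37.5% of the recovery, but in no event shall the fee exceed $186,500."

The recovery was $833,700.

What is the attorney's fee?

37.5% of $833,700 = $312,637.50
That exceeds the $186,500 cap, so the fee is capped at $186,500.

$186,500.00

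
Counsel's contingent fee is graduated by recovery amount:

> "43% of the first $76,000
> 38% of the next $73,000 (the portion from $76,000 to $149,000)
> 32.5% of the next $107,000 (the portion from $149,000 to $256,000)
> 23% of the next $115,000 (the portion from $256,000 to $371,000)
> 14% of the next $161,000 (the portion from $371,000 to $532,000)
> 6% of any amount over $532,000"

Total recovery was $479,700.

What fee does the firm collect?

First $76,000 at 43% = $32,680.00
Next $73,000 at 38% = $27,740.00
Next $107,000 at 32.5% = $34,775.00
Next $115,000 at 23% = $26,450.00
Remaining $108,700 at 14% = $15,218.00
Fee: $32,680.00 + $27,740.00 + $34,775.00 + $26,450.00 + $15,218.00 = $136,863.00

$136,863.00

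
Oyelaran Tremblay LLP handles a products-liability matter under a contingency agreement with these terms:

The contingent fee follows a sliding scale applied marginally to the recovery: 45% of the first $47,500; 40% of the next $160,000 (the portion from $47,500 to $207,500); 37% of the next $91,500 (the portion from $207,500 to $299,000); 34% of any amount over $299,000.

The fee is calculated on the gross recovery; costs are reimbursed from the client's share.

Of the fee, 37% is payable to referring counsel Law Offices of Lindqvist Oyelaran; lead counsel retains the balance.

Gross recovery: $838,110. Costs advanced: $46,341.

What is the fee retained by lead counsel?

Fee base is the gross recovery, $838,110; costs are reimbursed separately.
First $47,500 at 45% = $21,375.00
Next $160,000 at 40% = $64,000.00
Next $91,500 at 37% = $33,855.00
Remaining $539,110 at 34% = $183,297.40
Fee: $21,375.00 + $64,000.00 + $33,855.00 + $183,297.40 = $302,527.40
Referral share: 37% of $302,527.40 = $111,935.14; lead counsel retains $302,527.40 − $111,935.14 = $190,592.26.

$190,592.26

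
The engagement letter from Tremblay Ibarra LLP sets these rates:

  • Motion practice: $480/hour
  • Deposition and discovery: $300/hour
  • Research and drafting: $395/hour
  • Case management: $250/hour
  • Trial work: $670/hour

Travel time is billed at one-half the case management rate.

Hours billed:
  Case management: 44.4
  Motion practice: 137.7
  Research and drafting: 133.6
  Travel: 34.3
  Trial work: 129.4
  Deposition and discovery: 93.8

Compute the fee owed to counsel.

$249,093.50

Motion practice: 137.7 × $480 = $66,096.00
Deposition and discovery: 93.8 × $300 = $28,140.00
Research and drafting: 133.6 × $395 = $52,772.00
Case management: 44.4 × $250 = $11,100.00
Trial work: 129.4 × $670 = $86,698.00
Subtotal: $66,096.00 + $28,140.00 + $52,772.00 + $11,100.00 + $86,698.00 = $244,806.00
Travel: 34.3 × ($250 ÷ 2) = 34.3 × $125.00 = $4,287.50
Total: $244,806.00 + $4,287.50 = $249,093.50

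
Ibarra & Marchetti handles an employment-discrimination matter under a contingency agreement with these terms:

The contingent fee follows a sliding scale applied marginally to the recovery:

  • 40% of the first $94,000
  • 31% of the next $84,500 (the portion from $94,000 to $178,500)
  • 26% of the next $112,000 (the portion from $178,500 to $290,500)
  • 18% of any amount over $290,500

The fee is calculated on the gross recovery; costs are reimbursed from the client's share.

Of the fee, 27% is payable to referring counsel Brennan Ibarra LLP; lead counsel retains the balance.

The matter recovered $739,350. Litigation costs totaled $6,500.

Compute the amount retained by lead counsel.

Fee base is the gross recovery, $739,350; costs are reimbursed separately.
First $94,000 at 40% = $37,600.00
Next $84,500 at 31% = $26,195.00
Next $112,000 at 26% = $29,120.00
Remaining $448,850 at 18% = $80,793.00
Fee: $37,600.00 + $26,195.00 + $29,120.00 + $80,793.00 = $173,708.00
Referral share: 27% of $173,708.00 = $46,901.16; lead counsel retains $173,708.00 − $46,901.16 = $126,806.84.

$126,806.84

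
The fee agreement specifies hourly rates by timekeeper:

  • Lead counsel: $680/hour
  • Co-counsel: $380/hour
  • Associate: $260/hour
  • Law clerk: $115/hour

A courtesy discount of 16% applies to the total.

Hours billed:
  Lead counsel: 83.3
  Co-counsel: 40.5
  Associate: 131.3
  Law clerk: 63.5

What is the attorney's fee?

Lead counsel: 83.3 × $680 = $56,644.00
Co-counsel: 40.5 × $380 = $15,390.00
Associate: 131.3 × $260 = $34,138.00
Law clerk: 63.5 × $115 = $7,302.50
Subtotal: $113,474.50
Less 16% discount: −$18,155.92
Total: $113,474.50 − $18,155.92 = $95,318.58

$95,318.58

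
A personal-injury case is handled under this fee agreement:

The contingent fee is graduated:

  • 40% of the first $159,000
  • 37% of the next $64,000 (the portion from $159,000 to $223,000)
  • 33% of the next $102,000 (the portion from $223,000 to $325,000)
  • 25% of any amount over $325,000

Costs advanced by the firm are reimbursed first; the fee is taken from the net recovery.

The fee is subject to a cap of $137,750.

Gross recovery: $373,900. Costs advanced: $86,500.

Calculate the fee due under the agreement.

$108,532.00

Fee base (net of costs): $373,900 − $86,500 = $287,400
First $159,000 at 40% = $63,600.00
Next $64,000 at 37% = $23,680.00
Remaining $64,400 at 33% = $21,252.00
Fee: $63,600.00 + $23,680.00 + $21,252.00 = $108,532.00
$108,532.00 is under the $137,750 cap.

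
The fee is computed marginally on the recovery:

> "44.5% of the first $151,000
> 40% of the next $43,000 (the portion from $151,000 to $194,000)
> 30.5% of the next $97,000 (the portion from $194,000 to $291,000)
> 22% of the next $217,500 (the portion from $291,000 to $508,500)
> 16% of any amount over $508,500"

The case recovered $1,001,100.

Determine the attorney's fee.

$240,646.00

First $151,000 at 44.5% = $67,195.00
Next $43,000 at 40% = $17,200.00
Next $97,000 at 30.5% = $29,585.00
Next $217,500 at 22% = $47,850.00
Remaining $492,600 at 16% = $78,816.00
Fee: $67,195.00 + $17,200.00 + $29,585.00 + $47,850.00 + $78,816.00 = $240,646.00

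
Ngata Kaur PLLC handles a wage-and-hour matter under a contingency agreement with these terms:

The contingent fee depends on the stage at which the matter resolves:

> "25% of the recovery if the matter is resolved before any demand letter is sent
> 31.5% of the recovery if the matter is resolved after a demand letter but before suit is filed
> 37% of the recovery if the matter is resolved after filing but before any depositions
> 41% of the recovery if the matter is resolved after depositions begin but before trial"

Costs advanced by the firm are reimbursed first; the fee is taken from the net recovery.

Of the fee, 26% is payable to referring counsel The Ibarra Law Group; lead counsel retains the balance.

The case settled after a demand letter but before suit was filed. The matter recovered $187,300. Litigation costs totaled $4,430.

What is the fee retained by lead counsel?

Fee base (net of costs): $187,300 − $4,430 = $182,870
The matter settled after a demand letter but before suit was filed, so the 31.5% rate applies.
$182,870 × 31.5% = $57,604.05
Referral share: 26% of $57,604.05 = $14,977.05; lead counsel retains $57,604.05 − $14,977.05 = $42,627.00.

$42,627.00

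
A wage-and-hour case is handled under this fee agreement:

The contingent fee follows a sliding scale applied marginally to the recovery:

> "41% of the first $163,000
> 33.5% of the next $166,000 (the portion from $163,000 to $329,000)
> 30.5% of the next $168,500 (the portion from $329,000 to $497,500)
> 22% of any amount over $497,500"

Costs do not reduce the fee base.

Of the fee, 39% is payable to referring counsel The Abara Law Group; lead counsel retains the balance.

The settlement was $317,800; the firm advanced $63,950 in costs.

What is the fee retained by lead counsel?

Fee base is the gross recovery, $317,800; costs are reimbursed separately.
First $163,000 at 41% = $66,830.00
Remaining $154,800 at 33.5% = $51,858.00
Fee: $66,830.00 + $51,858.00 = $118,688.00
Referral share: 39% of $118,688.00 = $46,288.32; lead counsel retains $118,688.00 − $46,288.32 = $72,399.68.

$72,399.68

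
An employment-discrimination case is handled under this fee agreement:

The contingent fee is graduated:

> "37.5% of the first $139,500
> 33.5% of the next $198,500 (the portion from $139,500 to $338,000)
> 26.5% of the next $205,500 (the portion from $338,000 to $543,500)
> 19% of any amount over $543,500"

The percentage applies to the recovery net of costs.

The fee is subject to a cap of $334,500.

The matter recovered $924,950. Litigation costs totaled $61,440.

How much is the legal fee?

Fee base (net of costs): $924,950 − $61,440 = $863,510
First $139,500 at 37.5% = $52,312.50
Next $198,500 at 33.5% = $66,497.50
Next $205,500 at 26.5% = $54,457.50
Remaining $320,010 at 19% = $60,801.90
Fee: $52,312.50 + $66,497.50 + $54,457.50 + $60,801.90 = $234,069.40
$234,069.40 is under the $334,500 cap.

$234,069.40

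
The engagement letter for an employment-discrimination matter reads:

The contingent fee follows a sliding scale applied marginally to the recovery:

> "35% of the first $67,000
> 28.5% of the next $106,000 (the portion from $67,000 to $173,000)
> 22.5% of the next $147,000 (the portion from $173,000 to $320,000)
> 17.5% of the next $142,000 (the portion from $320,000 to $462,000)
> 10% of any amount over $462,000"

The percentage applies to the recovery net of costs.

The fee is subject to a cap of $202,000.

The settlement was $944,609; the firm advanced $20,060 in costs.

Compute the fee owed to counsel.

Fee base (net of costs): $944,609 − $20,060 = $924,549
First $67,000 at 35% = $23,450.00
Next $106,000 at 28.5% = $30,210.00
Next $147,000 at 22.5% = $33,075.00
Next $142,000 at 17.5% = $24,850.00
Remaining $462,549 at 10% = $46,254.90
Fee: $23,450.00 + $30,210.00 + $33,075.00 + $24,850.00 + $46,254.90 = $157,839.90
$157,839.90 is under the $202,000 cap.

$157,839.90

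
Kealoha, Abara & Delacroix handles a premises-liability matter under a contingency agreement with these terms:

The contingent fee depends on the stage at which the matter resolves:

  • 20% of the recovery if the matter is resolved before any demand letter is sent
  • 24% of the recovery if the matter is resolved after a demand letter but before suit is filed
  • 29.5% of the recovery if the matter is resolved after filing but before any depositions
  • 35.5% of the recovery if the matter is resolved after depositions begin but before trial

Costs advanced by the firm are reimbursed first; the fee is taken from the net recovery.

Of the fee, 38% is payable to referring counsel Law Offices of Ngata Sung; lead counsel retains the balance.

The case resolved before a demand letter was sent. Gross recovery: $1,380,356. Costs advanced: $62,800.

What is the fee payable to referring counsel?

Fee base (net of costs): $1,380,356 − $62,800 = $1,317,556
The matter resolved before a demand letter was sent, so the 20% rate applies.
$1,317,556 × 20% = $263,511.20
Referral share: 38% of $263,511.20 = $100,134.26; lead counsel retains $263,511.20 − $100,134.26 = $163,376.94.

$100,134.26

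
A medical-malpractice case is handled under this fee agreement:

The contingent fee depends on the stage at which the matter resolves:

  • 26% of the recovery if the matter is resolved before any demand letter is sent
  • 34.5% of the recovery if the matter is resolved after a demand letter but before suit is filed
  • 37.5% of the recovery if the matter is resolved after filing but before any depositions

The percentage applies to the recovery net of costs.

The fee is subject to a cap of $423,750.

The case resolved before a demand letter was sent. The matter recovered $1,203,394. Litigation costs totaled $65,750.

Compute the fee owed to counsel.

$295,787.44

Fee base (net of costs): $1,203,394 − $65,750 = $1,137,644
The matter resolved before a demand letter was sent, so the 26% rate applies.
$1,137,644 × 26% = $295,787.44
$295,787.44 is under the $423,750 cap.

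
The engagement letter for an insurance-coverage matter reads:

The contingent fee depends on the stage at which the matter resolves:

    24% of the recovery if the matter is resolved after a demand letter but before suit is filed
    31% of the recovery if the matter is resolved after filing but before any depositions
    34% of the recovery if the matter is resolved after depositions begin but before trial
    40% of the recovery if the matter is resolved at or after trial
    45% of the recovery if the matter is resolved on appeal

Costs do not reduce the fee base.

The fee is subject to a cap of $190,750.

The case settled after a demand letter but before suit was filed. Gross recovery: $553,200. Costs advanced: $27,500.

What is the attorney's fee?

Fee base is the gross recovery, $553,200; costs are reimbursed separately.
The matter settled after a demand letter but before suit was filed, so the 24% rate applies.
$553,200 × 24% = $132,768.00
$132,768.00 is under the $190,750 cap.

$132,768.00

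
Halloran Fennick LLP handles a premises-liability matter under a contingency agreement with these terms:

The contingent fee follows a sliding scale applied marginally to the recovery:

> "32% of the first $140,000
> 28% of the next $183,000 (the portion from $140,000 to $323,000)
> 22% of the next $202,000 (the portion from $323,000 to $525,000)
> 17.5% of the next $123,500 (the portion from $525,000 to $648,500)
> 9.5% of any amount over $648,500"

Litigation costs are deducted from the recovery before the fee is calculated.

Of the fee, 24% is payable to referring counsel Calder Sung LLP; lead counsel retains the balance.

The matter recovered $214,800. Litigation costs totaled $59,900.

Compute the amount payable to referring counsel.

$11,753.28

Fee base (net of costs): $214,800 − $59,900 = $154,900
First $140,000 at 32% = $44,800.00
Remaining $14,900 at 28% = $4,172.00
Fee: $44,800.00 + $4,172.00 = $48,972.00
Referral share: 24% of $48,972.00 = $11,753.28; lead counsel retains $48,972.00 − $11,753.28 = $37,218.72.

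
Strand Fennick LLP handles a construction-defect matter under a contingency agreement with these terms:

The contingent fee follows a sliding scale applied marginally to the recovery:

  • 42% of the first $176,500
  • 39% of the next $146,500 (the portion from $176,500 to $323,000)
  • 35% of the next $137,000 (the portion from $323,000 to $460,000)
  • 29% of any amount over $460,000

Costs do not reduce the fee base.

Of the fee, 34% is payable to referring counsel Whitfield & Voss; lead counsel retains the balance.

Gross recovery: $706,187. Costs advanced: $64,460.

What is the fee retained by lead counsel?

Fee base is the gross recovery, $706,187; costs are reimbursed separately.
First $176,500 at 42% = $74,130.00
Next $146,500 at 39% = $57,135.00
Next $137,000 at 35% = $47,950.00
Remaining $246,187 at 29% = $71,394.23
Fee: $74,130.00 + $57,135.00 + $47,950.00 + $71,394.23 = $250,609.23
Referral share: 34% of $250,609.23 = $85,207.14; lead counsel retains $250,609.23 − $85,207.14 = $165,402.09.

$165,402.09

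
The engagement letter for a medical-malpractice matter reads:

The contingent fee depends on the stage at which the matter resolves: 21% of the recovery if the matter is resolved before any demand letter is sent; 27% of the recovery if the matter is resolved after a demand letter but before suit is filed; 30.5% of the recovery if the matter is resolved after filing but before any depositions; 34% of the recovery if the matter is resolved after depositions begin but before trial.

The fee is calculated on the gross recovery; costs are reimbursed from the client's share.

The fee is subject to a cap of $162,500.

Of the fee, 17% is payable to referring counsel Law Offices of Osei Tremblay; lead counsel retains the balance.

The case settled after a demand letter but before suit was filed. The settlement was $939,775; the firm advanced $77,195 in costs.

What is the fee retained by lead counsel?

$134,875.00

Fee base is the gross recovery, $939,775; costs are reimbursed separately.
The matter settled after a demand letter but before suit was filed, so the 27% rate applies.
$939,775 × 27% = $253,739.25
$253,739.25 exceeds the $162,500 cap, so the fee is capped at $162,500.00.
Referral share: 17% of $162,500.00 = $27,625.00; lead counsel retains $162,500.00 − $27,625.00 = $134,875.00.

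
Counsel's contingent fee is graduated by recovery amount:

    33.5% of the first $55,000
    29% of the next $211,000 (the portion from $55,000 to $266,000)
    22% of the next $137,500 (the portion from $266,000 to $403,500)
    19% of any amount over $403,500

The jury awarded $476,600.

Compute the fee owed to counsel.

$123,754.00

First $55,000 at 33.5% = $18,425.00
Next $211,000 at 29% = $61,190.00
Next $137,500 at 22% = $30,250.00
Remaining $73,100 at 19% = $13,889.00
Fee: $18,425.00 + $61,190.00 + $30,250.00 + $13,889.00 = $123,754.00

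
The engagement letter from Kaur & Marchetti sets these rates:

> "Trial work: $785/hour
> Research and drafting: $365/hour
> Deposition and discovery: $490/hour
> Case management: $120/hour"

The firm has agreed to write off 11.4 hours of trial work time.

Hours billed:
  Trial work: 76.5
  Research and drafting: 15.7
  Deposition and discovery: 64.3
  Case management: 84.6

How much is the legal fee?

Trial work: 76.5 × $785 = $60,052.50
Research and drafting: 15.7 × $365 = $5,730.50
Deposition and discovery: 64.3 × $490 = $31,507.00
Case management: 84.6 × $120 = $10,152.00
Subtotal: $107,442.00
Write-off: 11.4 × $785 = $8,949.00
Total: $107,442.00 − $8,949.00 = $98,493.00

$98,493.00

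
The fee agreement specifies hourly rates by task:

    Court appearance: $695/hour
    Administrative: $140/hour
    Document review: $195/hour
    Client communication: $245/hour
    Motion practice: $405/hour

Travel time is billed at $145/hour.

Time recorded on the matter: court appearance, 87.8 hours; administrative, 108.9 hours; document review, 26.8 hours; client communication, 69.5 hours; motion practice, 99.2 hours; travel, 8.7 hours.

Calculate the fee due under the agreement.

Court appearance: 87.8 × $695 = $61,021.00
Administrative: 108.9 × $140 = $15,246.00
Document review: 26.8 × $195 = $5,226.00
Client communication: 69.5 × $245 = $17,027.50
Motion practice: 99.2 × $405 = $40,176.00
Subtotal: $61,021.00 + $15,246.00 + $5,226.00 + $17,027.50 + $40,176.00 = $138,696.50
Travel: 8.7 × $145 = $1,261.50
Total: $138,696.50 + $1,261.50 = $139,958.00

$139,958.00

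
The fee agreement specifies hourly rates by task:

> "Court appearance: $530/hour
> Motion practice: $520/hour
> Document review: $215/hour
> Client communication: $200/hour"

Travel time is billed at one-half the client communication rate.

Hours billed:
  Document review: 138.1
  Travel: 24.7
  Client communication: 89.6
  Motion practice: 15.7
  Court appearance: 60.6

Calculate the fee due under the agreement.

Court appearance: 60.6 × $530 = $32,118.00
Motion practice: 15.7 × $520 = $8,164.00
Document review: 138.1 × $215 = $29,691.50
Client communication: 89.6 × $200 = $17,920.00
Subtotal: $32,118.00 + $8,164.00 + $29,691.50 + $17,920.00 = $87,893.50
Travel: 24.7 × ($200 ÷ 2) = 24.7 × $100.00 = $2,470.00
Total: $87,893.50 + $2,470.00 = $90,363.50

$90,363.50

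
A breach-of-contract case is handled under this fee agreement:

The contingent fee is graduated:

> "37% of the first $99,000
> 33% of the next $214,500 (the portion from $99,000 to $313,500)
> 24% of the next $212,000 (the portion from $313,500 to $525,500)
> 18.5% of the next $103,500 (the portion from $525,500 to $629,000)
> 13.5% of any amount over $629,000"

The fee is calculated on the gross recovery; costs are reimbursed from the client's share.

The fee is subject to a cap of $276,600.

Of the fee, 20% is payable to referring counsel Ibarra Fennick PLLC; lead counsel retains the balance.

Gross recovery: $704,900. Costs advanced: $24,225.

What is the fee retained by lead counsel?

Fee base is the gross recovery, $704,900; costs are reimbursed separately.
First $99,000 at 37% = $36,630.00
Next $214,500 at 33% = $70,785.00
Next $212,000 at 24% = $50,880.00
Next $103,500 at 18.5% = $19,147.50
Remaining $75,900 at 13.5% = $10,246.50
Fee: $36,630.00 + $70,785.00 + $50,880.00 + $19,147.50 + $10,246.50 = $187,689.00
$187,689.00 is under the $276,600 cap.
Referral share: 20% of $187,689.00 = $37,537.80; lead counsel retains $187,689.00 − $37,537.80 = $150,151.20.

$150,151.20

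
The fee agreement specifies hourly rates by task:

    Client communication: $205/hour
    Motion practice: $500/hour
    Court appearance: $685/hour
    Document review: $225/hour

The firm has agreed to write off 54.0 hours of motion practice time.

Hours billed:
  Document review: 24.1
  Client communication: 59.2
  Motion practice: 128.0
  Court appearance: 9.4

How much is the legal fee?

$60,997.50

Client communication: 59.2 × $205 = $12,136.00
Motion practice: 128.0 × $500 = $64,000.00
Court appearance: 9.4 × $685 = $6,439.00
Document review: 24.1 × $225 = $5,422.50
Subtotal: $87,997.50
Write-off: 54.0 × $500 = $27,000.00
Total: $87,997.50 − $27,000.00 = $60,997.50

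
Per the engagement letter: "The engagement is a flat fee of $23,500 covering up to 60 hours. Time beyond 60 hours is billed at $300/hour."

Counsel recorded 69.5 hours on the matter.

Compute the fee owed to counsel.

$26,350.00

Flat fee: $23,500.00
Excess hours: 69.5 − 60 = 9.5
Overrun: 9.5 × $300 = $2,850.00
Total: $23,500.00 + $2,850.00 = $26,350.00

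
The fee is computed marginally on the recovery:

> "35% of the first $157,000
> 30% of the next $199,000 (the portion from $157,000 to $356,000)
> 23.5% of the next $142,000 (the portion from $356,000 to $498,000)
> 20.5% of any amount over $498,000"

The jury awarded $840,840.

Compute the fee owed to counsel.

$218,302.20

First $157,000 at 35% = $54,950.00
Next $199,000 at 30% = $59,700.00
Next $142,000 at 23.5% = $33,370.00
Remaining $342,840 at 20.5% = $70,282.20
Fee: $54,950.00 + $59,700.00 + $33,370.00 + $70,282.20 = $218,302.20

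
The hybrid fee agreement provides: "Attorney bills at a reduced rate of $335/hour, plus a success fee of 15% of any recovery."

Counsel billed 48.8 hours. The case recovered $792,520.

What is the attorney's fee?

Hourly: 48.8 × $335 = $16,348.00
Success fee: 15% of $792,520 = $118,878.00
Total: $16,348.00 + $118,878.00 = $135,226.00

$135,226.00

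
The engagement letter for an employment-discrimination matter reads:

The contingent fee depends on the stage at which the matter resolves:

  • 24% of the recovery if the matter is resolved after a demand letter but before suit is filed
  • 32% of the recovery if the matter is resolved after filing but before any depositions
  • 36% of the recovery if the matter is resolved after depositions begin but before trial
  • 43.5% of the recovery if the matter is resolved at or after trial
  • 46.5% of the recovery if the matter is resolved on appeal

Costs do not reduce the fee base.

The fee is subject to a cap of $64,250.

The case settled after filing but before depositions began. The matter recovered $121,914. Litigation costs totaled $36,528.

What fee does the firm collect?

Fee base is the gross recovery, $121,914; costs are reimbursed separately.
The matter settled after filing but before depositions began, so the 32% rate applies.
$121,914 × 32% = $39,012.48
$39,012.48 is under the $64,250 cap.

$39,012.48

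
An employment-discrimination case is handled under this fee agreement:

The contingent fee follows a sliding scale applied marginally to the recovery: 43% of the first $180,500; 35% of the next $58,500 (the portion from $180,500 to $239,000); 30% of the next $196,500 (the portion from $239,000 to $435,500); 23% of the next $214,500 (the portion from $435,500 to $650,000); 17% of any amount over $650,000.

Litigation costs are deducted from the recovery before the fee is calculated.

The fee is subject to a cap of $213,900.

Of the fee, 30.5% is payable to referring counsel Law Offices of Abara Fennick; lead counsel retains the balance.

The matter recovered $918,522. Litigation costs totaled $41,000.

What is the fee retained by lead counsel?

Fee base (net of costs): $918,522 − $41,000 = $877,522
First $180,500 at 43% = $77,615.00
Next $58,500 at 35% = $20,475.00
Next $196,500 at 30% = $58,950.00
Next $214,500 at 23% = $49,335.00
Remaining $227,522 at 17% = $38,678.74
Fee: $77,615.00 + $20,475.00 + $58,950.00 + $49,335.00 + $38,678.74 = $245,053.74
$245,053.74 exceeds the $213,900 cap, so the fee is capped at $213,900.00.
Referral share: 30.5% of $213,900.00 = $65,239.50; lead counsel retains $213,900.00 − $65,239.50 = $148,660.50.

$148,660.50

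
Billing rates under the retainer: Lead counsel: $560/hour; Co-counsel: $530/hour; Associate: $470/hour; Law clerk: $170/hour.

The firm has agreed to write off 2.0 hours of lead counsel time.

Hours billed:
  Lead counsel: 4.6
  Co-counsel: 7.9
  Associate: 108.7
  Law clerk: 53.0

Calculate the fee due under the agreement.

Lead counsel: 4.6 × $560 = $2,576.00
Co-counsel: 7.9 × $530 = $4,187.00
Associate: 108.7 × $470 = $51,089.00
Law clerk: 53.0 × $170 = $9,010.00
Subtotal: $66,862.00
Write-off: 2.0 × $560 = $1,120.00
Total: $66,862.00 − $1,120.00 = $65,742.00

$65,742.00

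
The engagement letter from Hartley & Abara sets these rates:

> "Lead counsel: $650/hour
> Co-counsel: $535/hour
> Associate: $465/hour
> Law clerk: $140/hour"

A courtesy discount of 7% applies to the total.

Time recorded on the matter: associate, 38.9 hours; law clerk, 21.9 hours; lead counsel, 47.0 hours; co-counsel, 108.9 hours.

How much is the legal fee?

$102,268.38

Lead counsel: 47.0 × $650 = $30,550.00
Co-counsel: 108.9 × $535 = $58,261.50
Associate: 38.9 × $465 = $18,088.50
Law clerk: 21.9 × $140 = $3,066.00
Subtotal: $109,966.00
Less 7% discount: −$7,697.62
Total: $109,966.00 − $7,697.62 = $102,268.38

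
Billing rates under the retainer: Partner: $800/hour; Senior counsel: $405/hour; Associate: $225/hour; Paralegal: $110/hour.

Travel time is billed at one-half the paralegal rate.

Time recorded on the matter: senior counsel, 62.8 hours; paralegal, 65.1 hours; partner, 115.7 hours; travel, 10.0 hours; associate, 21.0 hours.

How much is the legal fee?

Partner: 115.7 × $800 = $92,560.00
Senior counsel: 62.8 × $405 = $25,434.00
Associate: 21.0 × $225 = $4,725.00
Paralegal: 65.1 × $110 = $7,161.00
Subtotal: $92,560.00 + $25,434.00 + $4,725.00 + $7,161.00 = $129,880.00
Travel: 10.0 × ($110 ÷ 2) = 10.0 × $55.00 = $550.00
Total: $129,880.00 + $550.00 = $130,430.00

$130,430.00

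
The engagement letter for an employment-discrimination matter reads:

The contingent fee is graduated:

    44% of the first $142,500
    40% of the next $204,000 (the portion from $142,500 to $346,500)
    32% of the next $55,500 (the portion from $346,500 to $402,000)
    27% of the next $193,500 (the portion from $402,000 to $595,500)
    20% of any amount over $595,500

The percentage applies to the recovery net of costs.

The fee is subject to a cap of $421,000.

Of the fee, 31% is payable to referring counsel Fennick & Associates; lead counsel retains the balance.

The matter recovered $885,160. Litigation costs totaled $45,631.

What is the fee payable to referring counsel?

Fee base (net of costs): $885,160 − $45,631 = $839,529
First $142,500 at 44% = $62,700.00
Next $204,000 at 40% = $81,600.00
Next $55,500 at 32% = $17,760.00
Next $193,500 at 27% = $52,245.00
Remaining $244,029 at 20% = $48,805.80
Fee: $62,700.00 + $81,600.00 + $17,760.00 + $52,245.00 + $48,805.80 = $263,110.80
$263,110.80 is under the $421,000 cap.
Referral share: 31% of $263,110.80 = $81,564.35; lead counsel retains $263,110.80 − $81,564.35 = $181,546.45.

$81,564.35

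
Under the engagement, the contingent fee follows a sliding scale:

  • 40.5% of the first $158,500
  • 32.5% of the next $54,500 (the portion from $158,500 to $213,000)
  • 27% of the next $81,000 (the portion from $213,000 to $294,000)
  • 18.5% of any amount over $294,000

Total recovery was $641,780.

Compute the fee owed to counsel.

First $158,500 at 40.5% = $64,192.50
Next $54,500 at 32.5% = $17,712.50
Next $81,000 at 27% = $21,870.00
Remaining $347,780 at 18.5% = $64,339.30
Fee: $64,192.50 + $17,712.50 + $21,870.00 + $64,339.30 = $168,114.30

$168,114.30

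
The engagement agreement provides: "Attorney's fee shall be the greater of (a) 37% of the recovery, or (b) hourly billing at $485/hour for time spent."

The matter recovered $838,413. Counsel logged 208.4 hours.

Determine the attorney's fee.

(a) 37% of $838,413 = $310,212.81
(b) 208.4 × $485 = $101,074.00
The greater is (a): $310,212.81.

$310,212.81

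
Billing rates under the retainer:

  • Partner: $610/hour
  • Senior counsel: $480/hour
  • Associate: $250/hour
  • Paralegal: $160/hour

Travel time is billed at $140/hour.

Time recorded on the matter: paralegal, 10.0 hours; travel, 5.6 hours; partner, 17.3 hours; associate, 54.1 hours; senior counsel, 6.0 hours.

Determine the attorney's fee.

$29,342.00

Partner: 17.3 × $610 = $10,553.00
Senior counsel: 6.0 × $480 = $2,880.00
Associate: 54.1 × $250 = $13,525.00
Paralegal: 10.0 × $160 = $1,600.00
Subtotal: $10,553.00 + $2,880.00 + $13,525.00 + $1,600.00 = $28,558.00
Travel: 5.6 × $140 = $784.00
Total: $28,558.00 + $784.00 = $29,342.00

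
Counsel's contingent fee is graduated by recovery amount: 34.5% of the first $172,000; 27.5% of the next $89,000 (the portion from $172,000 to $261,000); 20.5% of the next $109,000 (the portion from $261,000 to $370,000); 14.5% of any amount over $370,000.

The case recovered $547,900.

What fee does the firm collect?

First $172,000 at 34.5% = $59,340.00
Next $89,000 at 27.5% = $24,475.00
Next $109,000 at 20.5% = $22,345.00
Remaining $177,900 at 14.5% = $25,795.50
Fee: $59,340.00 + $24,475.00 + $22,345.00 + $25,795.50 = $131,955.50

$131,955.50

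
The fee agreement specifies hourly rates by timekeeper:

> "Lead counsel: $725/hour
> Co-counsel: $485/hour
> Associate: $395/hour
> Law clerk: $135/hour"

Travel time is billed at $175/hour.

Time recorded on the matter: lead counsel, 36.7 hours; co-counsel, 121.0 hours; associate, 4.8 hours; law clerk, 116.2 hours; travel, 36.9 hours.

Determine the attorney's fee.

$109,333.00

Lead counsel: 36.7 × $725 = $26,607.50
Co-counsel: 121.0 × $485 = $58,685.00
Associate: 4.8 × $395 = $1,896.00
Law clerk: 116.2 × $135 = $15,687.00
Subtotal: $26,607.50 + $58,685.00 + $1,896.00 + $15,687.00 = $102,875.50
Travel: 36.9 × $175 = $6,457.50
Total: $102,875.50 + $6,457.50 = $109,333.00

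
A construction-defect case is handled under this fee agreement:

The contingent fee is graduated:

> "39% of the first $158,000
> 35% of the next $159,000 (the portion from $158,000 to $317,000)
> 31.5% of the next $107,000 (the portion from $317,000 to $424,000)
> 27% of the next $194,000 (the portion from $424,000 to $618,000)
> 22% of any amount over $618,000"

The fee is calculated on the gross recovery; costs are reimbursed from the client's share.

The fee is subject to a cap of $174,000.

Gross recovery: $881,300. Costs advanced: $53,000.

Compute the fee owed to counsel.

Fee base is the gross recovery, $881,300; costs are reimbursed separately.
First $158,000 at 39% = $61,620.00
Next $159,000 at 35% = $55,650.00
Next $107,000 at 31.5% = $33,705.00
Next $194,000 at 27% = $52,380.00
Remaining $263,300 at 22% = $57,926.00
Fee: $61,620.00 + $55,650.00 + $33,705.00 + $52,380.00 + $57,926.00 = $261,281.00
$261,281.00 exceeds the $174,000 cap, so the fee is capped at $174,000.00.

$174,000.00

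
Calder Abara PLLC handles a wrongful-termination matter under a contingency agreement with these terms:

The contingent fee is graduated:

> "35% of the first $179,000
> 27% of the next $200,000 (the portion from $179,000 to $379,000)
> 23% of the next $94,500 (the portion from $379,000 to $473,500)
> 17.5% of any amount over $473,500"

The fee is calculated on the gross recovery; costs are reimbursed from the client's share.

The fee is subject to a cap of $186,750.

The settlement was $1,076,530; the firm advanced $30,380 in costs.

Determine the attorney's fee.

Fee base is the gross recovery, $1,076,530; costs are reimbursed separately.
First $179,000 at 35% = $62,650.00
Next $200,000 at 27% = $54,000.00
Next $94,500 at 23% = $21,735.00
Remaining $603,030 at 17.5% = $105,530.25
Fee: $62,650.00 + $54,000.00 + $21,735.00 + $105,530.25 = $243,915.25
$243,915.25 exceeds the $186,750 cap, so the fee is capped at $186,750.00.

$186,750.00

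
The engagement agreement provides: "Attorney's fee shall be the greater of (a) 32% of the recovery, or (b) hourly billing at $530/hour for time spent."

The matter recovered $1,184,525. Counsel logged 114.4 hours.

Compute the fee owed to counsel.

(a) 32% of $1,184,525 = $379,048.00
(b) 114.4 × $530 = $60,632.00
The greater is (a): $379,048.00.

$379,048.00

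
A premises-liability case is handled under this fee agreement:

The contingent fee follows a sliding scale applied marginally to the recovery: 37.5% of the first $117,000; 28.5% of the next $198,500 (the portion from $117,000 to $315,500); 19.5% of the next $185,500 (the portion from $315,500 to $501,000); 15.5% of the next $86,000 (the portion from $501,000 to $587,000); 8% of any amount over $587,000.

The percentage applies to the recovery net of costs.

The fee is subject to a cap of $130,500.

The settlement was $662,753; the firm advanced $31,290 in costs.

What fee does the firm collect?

$130,500.00

Fee base (net of costs): $662,753 − $31,290 = $631,463
First $117,000 at 37.5% = $43,875.00
Next $198,500 at 28.5% = $56,572.50
Next $185,500 at 19.5% = $36,172.50
Next $86,000 at 15.5% = $13,330.00
Remaining $44,463 at 8% = $3,557.04
Fee: $43,875.00 + $56,572.50 + $36,172.50 + $13,330.00 + $3,557.04 = $153,507.04
$153,507.04 exceeds the $130,500 cap, so the fee is capped at $130,500.00.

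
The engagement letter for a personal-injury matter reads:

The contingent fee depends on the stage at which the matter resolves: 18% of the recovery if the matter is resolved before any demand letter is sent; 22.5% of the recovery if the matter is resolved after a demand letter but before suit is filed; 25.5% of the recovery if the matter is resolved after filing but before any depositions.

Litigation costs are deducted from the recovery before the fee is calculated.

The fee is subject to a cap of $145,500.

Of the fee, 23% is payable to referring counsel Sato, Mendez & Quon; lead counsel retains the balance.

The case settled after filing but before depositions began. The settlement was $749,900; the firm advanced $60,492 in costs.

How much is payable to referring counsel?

Fee base (net of costs): $749,900 − $60,492 = $689,408
The matter settled after filing but before depositions began, so the 25.5% rate applies.
$689,408 × 25.5% = $175,799.04
$175,799.04 exceeds the $145,500 cap, so the fee is capped at $145,500.00.
Referral share: 23% of $145,500.00 = $33,465.00; lead counsel retains $145,500.00 − $33,465.00 = $112,035.00.

$33,465.00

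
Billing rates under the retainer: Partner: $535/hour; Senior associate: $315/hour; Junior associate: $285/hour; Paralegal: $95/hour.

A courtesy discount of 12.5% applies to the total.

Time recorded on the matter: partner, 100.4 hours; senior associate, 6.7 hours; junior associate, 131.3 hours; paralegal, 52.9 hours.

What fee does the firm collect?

$85,986.69

Partner: 100.4 × $535 = $53,714.00
Senior associate: 6.7 × $315 = $2,110.50
Junior associate: 131.3 × $285 = $37,420.50
Paralegal: 52.9 × $95 = $5,025.50
Subtotal: $98,270.50
Less 12.5% discount: −$12,283.81
Total: $98,270.50 − $12,283.81 = $85,986.69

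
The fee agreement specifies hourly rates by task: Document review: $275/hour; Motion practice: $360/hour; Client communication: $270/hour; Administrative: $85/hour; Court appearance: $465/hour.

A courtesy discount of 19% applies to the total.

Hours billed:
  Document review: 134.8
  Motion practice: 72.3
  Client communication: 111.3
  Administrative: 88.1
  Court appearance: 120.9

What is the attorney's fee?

Document review: 134.8 × $275 = $37,070.00
Motion practice: 72.3 × $360 = $26,028.00
Client communication: 111.3 × $270 = $30,051.00
Administrative: 88.1 × $85 = $7,488.50
Court appearance: 120.9 × $465 = $56,218.50
Subtotal: $156,856.00
Less 19% discount: −$29,802.64
Total: $156,856.00 − $29,802.64 = $127,053.36

$127,053.36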